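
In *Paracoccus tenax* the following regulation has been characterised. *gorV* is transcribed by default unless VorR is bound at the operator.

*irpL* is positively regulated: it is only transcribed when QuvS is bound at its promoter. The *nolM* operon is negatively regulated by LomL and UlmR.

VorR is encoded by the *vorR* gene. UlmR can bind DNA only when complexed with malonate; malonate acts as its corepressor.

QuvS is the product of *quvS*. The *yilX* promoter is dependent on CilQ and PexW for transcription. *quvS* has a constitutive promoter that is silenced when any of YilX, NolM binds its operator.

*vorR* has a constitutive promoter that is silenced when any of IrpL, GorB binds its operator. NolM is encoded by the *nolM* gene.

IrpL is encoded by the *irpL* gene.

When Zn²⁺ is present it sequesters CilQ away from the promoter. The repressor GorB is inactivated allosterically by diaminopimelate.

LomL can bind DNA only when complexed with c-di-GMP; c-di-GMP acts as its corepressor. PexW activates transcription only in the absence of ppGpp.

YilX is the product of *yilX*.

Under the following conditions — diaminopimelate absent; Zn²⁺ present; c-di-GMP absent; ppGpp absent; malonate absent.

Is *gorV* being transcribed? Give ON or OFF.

Zn²⁺ is present, so CilQ is inactive.
ppGpp is absent, so PexW is active.
Required activator CilQ is absent, so *yilX* is not transcribed.
So YilX is not produced.
c-di-GMP is absent, so LomL is inactive.
Malonate is absent, so UlmR is inactive.
With no repressor bound, *nolM* is transcribed.
So NolM is produced and active.
With repressor NolM bound, *quvS* is not transcribed.
So QuvS is not produced.
Required activator QuvS is absent, so *irpL* is not transcribed.
So IrpL is not produced.
Diaminopimelate is absent, so GorB is active.
With repressor GorB bound, *vorR* is not transcribed.
So VorR is not produced.
With no repressor bound, *gorV* is transcribed.

ON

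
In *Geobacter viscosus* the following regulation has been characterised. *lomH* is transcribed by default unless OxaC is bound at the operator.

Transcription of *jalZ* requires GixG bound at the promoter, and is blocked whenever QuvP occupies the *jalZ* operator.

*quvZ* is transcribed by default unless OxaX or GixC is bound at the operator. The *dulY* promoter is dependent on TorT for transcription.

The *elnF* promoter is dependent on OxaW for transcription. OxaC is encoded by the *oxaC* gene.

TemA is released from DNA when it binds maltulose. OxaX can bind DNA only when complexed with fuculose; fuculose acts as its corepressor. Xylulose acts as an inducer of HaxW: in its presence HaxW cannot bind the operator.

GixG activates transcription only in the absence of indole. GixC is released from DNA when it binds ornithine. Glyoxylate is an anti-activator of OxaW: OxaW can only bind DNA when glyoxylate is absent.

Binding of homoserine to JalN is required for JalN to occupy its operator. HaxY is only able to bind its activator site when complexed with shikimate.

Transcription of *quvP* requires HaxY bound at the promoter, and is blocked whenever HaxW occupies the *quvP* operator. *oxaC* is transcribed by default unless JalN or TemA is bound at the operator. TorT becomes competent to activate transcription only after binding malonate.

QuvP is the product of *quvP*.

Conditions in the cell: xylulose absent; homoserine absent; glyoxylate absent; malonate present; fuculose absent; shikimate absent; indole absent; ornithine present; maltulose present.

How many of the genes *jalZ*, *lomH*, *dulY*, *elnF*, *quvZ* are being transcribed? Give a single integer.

4

Indole is absent, so GixG is active.
Shikimate is absent, so HaxY is inactive.
Xylulose is absent, so HaxW is active.
With repressor HaxW bound, *quvP* is not transcribed.
So QuvP is not produced.
No repressor is bound and GixG is active, so *jalZ* is transcribed.
→ *jalZ* is ON.
Homoserine is absent, so JalN is inactive.
Maltulose is present, so TemA is inactive.
With no repressor bound, *oxaC* is transcribed.
So OxaC is produced and active.
With repressor OxaC bound, *lomH* is not transcribed.
→ *lomH* is OFF.
Malonate is present, so TorT is active.
No repressor is bound and TorT is active, so *dulY* is transcribed.
→ *dulY* is ON.
Glyoxylate is absent, so OxaW is active.
No repressor is bound and OxaW is active, so *elnF* is transcribed.
→ *elnF* is ON.
Fuculose is absent, so OxaX is inactive.
Ornithine is present, so GixC is inactive.
With no repressor bound, *quvZ* is transcribed.
→ *quvZ* is ON.
4 of the 5 genes are transcribed.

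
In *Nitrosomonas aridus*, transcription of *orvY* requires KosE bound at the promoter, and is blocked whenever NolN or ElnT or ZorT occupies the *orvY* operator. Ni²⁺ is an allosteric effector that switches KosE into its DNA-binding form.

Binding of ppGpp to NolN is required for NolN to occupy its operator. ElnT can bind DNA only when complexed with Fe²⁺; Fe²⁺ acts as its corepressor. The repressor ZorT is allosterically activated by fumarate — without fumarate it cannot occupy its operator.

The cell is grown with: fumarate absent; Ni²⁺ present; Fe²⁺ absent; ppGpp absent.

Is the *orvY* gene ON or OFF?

ON

Ni²⁺ is present, so KosE is active.
ppGpp is absent, so NolN is inactive.
Fe²⁺ is absent, so ElnT is inactive.
Fumarate is absent, so ZorT is inactive.
No repressor is bound and KosE is active, so *orvY* is transcribed.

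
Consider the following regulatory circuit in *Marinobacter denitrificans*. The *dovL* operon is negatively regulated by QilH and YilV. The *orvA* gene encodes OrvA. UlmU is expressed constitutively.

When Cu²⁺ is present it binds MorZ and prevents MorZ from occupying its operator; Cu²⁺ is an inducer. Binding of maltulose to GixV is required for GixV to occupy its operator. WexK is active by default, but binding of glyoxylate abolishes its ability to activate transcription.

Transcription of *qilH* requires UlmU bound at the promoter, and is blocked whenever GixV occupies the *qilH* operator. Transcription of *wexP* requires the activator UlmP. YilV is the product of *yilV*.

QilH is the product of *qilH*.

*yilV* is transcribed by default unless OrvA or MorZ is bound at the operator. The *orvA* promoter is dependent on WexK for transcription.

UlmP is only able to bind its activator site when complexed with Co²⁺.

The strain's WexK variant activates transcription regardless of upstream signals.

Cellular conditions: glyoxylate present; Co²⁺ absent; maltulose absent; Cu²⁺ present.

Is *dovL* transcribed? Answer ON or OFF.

UlmU is produced constitutively and is active.
Maltulose is absent, so GixV is inactive.
No repressor is bound and UlmU is active, so *qilH* is transcribed.
So QilH is produced and active.
WexK is constitutively active in this strain.
No repressor is bound and WexK is active, so *orvA* is transcribed.
So OrvA is produced and active.
Cu²⁺ is present, so MorZ is inactive.
With repressor OrvA bound, *yilV* is not transcribed.
So YilV is not produced.
With repressor QilH bound, *dovL* is not transcribed.

OFF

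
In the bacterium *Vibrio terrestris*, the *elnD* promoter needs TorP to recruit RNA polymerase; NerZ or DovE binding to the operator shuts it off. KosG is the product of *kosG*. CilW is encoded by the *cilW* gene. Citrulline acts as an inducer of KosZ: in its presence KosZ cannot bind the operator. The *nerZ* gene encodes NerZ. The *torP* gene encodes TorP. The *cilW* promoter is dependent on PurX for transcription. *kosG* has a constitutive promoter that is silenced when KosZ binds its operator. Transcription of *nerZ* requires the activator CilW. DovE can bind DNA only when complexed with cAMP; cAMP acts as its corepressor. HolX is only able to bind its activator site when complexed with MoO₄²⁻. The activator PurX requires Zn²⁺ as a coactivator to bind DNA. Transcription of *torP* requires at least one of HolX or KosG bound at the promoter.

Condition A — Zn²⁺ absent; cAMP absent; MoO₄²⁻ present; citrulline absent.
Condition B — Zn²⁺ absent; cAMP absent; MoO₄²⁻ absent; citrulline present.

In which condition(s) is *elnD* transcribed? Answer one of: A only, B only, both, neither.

both

Condition A:
Zn²⁺ is absent, so PurX is inactive.
Required activator PurX is absent, so *cilW* is not transcribed.
So CilW is not produced.
Required activator CilW is absent, so *nerZ* is not transcribed.
So NerZ is not produced.
cAMP is absent, so DovE is inactive.
MoO₄²⁻ is present, so HolX is active.
Citrulline is absent, so KosZ is active.
With repressor KosZ bound, *kosG* is not transcribed.
So KosG is not produced.
Activator HolX is present, so *torP* is transcribed.
So TorP is produced and active.
No repressor is bound and TorP is active, so *elnD* is transcribed.
→ *elnD* is ON in A.
Condition B:
Zn²⁺ is absent, so PurX is inactive.
Required activator PurX is absent, so *cilW* is not transcribed.
So CilW is not produced.
Required activator CilW is absent, so *nerZ* is not transcribed.
So NerZ is not produced.
cAMP is absent, so DovE is inactive.
MoO₄²⁻ is absent, so HolX is inactive.
Citrulline is present, so KosZ is inactive.
With no repressor bound, *kosG* is transcribed.
So KosG is produced and active.
Activator KosG is present, so *torP* is transcribed.
So TorP is produced and active.
No repressor is bound and TorP is active, so *elnD* is transcribed.
→ *elnD* is ON in B.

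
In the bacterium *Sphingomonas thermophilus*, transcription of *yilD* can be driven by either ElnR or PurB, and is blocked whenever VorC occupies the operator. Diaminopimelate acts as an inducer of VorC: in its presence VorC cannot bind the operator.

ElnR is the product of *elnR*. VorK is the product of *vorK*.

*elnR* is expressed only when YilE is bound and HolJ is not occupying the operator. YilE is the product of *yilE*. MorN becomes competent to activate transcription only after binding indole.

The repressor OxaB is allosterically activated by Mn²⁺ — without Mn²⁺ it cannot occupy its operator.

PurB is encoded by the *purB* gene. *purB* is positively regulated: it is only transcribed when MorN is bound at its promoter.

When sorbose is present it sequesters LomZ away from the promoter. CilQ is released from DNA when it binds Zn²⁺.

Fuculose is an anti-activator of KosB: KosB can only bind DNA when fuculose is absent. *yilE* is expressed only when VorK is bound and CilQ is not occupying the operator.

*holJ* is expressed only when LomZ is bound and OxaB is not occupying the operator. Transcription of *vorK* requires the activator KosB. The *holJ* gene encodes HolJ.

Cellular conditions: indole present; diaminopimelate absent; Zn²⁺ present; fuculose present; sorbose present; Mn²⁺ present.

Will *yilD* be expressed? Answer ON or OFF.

Sorbose is present, so LomZ is inactive.
Mn²⁺ is present, so OxaB is active.
With repressor OxaB bound, *holJ* is not transcribed.
So HolJ is not produced.
Zn²⁺ is present, so CilQ is inactive.
Fuculose is present, so KosB is inactive.
Required activator KosB is absent, so *vorK* is not transcribed.
So VorK is not produced.
Required activator VorK is absent, so *yilE* is not transcribed.
So YilE is not produced.
Required activator YilE is absent, so *elnR* is not transcribed.
So ElnR is not produced.
Indole is present, so MorN is active.
No repressor is bound and MorN is active, so *purB* is transcribed.
So PurB is produced and active.
Diaminopimelate is absent, so VorC is active.
With repressor VorC bound, *yilD* is not transcribed.

OFF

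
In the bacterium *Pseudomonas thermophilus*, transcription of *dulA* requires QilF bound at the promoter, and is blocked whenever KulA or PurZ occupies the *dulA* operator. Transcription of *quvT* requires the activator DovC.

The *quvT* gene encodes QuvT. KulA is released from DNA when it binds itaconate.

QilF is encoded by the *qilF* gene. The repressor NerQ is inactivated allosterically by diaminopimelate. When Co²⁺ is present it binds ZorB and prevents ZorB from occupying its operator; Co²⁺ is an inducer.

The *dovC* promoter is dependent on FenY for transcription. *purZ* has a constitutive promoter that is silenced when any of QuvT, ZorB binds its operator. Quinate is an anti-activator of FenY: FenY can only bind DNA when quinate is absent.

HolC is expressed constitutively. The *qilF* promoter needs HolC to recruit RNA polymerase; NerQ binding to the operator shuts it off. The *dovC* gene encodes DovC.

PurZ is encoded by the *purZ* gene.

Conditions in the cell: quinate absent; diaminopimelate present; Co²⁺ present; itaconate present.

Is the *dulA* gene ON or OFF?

ON

Itaconate is present, so KulA is inactive.
Diaminopimelate is present, so NerQ is inactive.
HolC is produced constitutively and is active.
No repressor is bound and HolC is active, so *qilF* is transcribed.
So QilF is produced and active.
Quinate is absent, so FenY is active.
No repressor is bound and FenY is active, so *dovC* is transcribed.
So DovC is produced and active.
No repressor is bound and DovC is active, so *quvT* is transcribed.
So QuvT is produced and active.
Co²⁺ is present, so ZorB is inactive.
With repressor QuvT bound, *purZ* is not transcribed.
So PurZ is not produced.
No repressor is bound and QilF is active, so *dulA* is transcribed.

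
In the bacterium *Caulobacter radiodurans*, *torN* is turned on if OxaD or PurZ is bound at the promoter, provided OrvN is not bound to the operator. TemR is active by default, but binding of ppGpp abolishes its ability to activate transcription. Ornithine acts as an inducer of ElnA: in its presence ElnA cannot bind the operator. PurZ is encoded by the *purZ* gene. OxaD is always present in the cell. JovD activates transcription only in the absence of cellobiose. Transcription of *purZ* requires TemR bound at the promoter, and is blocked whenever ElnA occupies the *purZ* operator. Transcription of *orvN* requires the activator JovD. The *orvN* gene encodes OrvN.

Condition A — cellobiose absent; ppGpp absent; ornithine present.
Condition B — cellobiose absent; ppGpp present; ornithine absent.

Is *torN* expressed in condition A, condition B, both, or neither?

Condition A:
Cellobiose is absent, so JovD is active.
No repressor is bound and JovD is active, so *orvN* is transcribed.
So OrvN is produced and active.
OxaD is produced constitutively and is active.
ppGpp is absent, so TemR is active.
Ornithine is present, so ElnA is inactive.
No repressor is bound and TemR is active, so *purZ* is transcribed.
So PurZ is produced and active.
With repressor OrvN bound, *torN* is not transcribed.
→ *torN* is OFF in A.
Condition B:
Cellobiose is absent, so JovD is active.
No repressor is bound and JovD is active, so *orvN* is transcribed.
So OrvN is produced and active.
OxaD is produced constitutively and is active.
ppGpp is present, so TemR is inactive.
Ornithine is absent, so ElnA is active.
With repressor ElnA bound, *purZ* is not transcribed.
So PurZ is not produced.
With repressor OrvN bound, *torN* is not transcribed.
→ *torN* is OFF in B.

neither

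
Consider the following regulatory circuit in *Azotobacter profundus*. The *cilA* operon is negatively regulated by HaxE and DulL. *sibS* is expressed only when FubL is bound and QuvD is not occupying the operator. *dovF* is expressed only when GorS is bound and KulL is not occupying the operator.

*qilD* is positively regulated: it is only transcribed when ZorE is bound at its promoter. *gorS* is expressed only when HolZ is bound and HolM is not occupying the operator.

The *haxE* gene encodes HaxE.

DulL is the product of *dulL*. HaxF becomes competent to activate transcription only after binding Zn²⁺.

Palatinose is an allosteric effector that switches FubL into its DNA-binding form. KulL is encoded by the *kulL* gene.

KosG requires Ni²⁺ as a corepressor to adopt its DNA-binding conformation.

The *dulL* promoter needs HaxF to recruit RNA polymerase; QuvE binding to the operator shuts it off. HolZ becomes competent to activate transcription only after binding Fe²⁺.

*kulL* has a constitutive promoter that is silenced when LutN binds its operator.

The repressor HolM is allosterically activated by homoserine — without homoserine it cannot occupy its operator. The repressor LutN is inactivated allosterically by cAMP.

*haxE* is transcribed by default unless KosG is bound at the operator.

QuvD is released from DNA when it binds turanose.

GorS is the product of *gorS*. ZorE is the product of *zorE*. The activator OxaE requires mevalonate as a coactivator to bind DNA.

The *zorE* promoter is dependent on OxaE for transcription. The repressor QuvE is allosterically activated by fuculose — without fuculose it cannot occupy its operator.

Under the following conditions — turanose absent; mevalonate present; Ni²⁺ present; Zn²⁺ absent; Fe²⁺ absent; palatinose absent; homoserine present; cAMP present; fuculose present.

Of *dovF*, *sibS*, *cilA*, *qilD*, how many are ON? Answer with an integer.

2

cAMP is present, so LutN is inactive.
With no repressor bound, *kulL* is transcribed.
So KulL is produced and active.
Fe²⁺ is absent, so HolZ is inactive.
Homoserine is present, so HolM is active.
With repressor HolM bound, *gorS* is not transcribed.
So GorS is not produced.
With repressor KulL bound, *dovF* is not transcribed.
→ *dovF* is OFF.
Turanose is absent, so QuvD is active.
Palatinose is absent, so FubL is inactive.
With repressor QuvD bound, *sibS* is not transcribed.
→ *sibS* is OFF.
Ni²⁺ is present, so KosG is active.
With repressor KosG bound, *haxE* is not transcribed.
So HaxE is not produced.
Zn²⁺ is absent, so HaxF is inactive.
Fuculose is present, so QuvE is active.
With repressor QuvE bound, *dulL* is not transcribed.
So DulL is not produced.
With no repressor bound, *cilA* is transcribed.
→ *cilA* is ON.
Mevalonate is present, so OxaE is active.
No repressor is bound and OxaE is active, so *zorE* is transcribed.
So ZorE is produced and active.
No repressor is bound and ZorE is active, so *qilD* is transcribed.
→ *qilD* is ON.
2 of the 4 genes are transcribed.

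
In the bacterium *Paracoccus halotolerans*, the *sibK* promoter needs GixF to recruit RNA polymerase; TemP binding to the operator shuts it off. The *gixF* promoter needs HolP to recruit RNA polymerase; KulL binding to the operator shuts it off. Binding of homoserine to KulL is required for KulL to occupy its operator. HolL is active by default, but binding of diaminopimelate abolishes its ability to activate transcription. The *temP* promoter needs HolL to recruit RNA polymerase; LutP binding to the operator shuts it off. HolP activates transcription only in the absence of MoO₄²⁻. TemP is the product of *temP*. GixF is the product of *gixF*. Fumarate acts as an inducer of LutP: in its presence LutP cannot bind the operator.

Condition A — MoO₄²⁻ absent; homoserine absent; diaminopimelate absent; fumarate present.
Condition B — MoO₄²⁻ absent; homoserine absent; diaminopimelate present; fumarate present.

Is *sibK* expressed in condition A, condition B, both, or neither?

Condition A:
MoO₄²⁻ is absent, so HolP is active.
Homoserine is absent, so KulL is inactive.
No repressor is bound and HolP is active, so *gixF* is transcribed.
So GixF is produced and active.
Diaminopimelate is absent, so HolL is active.
Fumarate is present, so LutP is inactive.
No repressor is bound and HolL is active, so *temP* is transcribed.
So TemP is produced and active.
With repressor TemP bound, *sibK* is not transcribed.
→ *sibK* is OFF in A.
Condition B:
MoO₄²⁻ is absent, so HolP is active.
Homoserine is absent, so KulL is inactive.
No repressor is bound and HolP is active, so *gixF* is transcribed.
So GixF is produced and active.
Diaminopimelate is present, so HolL is inactive.
Fumarate is present, so LutP is inactive.
Required activator HolL is absent, so *temP* is not transcribed.
So TemP is not produced.
No repressor is bound and GixF is active, so *sibK* is transcribed.
→ *sibK* is ON in B.

B only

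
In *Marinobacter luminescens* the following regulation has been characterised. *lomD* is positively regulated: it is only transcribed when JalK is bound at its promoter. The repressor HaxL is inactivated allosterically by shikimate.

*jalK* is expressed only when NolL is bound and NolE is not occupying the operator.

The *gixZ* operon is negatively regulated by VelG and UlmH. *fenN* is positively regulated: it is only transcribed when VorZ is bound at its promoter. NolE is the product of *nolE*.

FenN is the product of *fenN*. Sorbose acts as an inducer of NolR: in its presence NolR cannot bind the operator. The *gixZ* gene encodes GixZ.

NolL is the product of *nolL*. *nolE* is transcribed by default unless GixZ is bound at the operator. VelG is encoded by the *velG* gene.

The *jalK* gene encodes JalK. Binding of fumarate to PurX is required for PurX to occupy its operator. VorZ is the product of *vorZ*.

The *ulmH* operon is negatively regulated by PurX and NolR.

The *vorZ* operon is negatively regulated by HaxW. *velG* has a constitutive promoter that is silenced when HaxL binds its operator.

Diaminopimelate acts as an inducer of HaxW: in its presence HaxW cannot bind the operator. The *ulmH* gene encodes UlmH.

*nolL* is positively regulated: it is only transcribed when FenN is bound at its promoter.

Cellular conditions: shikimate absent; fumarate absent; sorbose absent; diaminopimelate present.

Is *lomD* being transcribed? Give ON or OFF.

Shikimate is absent, so HaxL is active.
With repressor HaxL bound, *velG* is not transcribed.
So VelG is not produced.
Fumarate is absent, so PurX is inactive.
Sorbose is absent, so NolR is active.
With repressor NolR bound, *ulmH* is not transcribed.
So UlmH is not produced.
With no repressor bound, *gixZ* is transcribed.
So GixZ is produced and active.
With repressor GixZ bound, *nolE* is not transcribed.
So NolE is not produced.
Diaminopimelate is present, so HaxW is inactive.
With no repressor bound, *vorZ* is transcribed.
So VorZ is produced and active.
No repressor is bound and VorZ is active, so *fenN* is transcribed.
So FenN is produced and active.
No repressor is bound and FenN is active, so *nolL* is transcribed.
So NolL is produced and active.
No repressor is bound and NolL is active, so *jalK* is transcribed.
So JalK is produced and active.
No repressor is bound and JalK is active, so *lomD* is transcribed.

ON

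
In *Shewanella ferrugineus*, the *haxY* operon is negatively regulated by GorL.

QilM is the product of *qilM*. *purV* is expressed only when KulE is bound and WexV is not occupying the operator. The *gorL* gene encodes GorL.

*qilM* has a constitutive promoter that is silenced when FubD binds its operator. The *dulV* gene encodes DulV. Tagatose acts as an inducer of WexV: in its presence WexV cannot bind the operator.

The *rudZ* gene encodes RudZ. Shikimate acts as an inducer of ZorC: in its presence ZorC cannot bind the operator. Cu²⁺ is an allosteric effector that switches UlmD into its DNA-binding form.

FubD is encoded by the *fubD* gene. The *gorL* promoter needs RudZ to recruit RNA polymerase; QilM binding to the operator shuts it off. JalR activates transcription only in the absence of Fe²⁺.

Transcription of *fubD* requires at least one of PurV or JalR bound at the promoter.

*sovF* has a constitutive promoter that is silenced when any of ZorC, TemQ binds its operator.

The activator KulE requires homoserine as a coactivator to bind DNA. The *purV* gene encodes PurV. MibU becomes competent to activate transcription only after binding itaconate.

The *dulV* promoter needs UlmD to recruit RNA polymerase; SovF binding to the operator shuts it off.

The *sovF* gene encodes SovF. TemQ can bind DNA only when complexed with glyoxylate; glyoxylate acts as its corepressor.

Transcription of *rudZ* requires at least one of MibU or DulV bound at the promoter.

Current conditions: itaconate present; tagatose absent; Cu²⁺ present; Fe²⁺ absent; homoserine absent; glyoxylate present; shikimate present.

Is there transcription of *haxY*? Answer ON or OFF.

Homoserine is absent, so KulE is inactive.
Tagatose is absent, so WexV is active.
With repressor WexV bound, *purV* is not transcribed.
So PurV is not produced.
Fe²⁺ is absent, so JalR is active.
Activator JalR is present, so *fubD* is transcribed.
So FubD is produced and active.
With repressor FubD bound, *qilM* is not transcribed.
So QilM is not produced.
Itaconate is present, so MibU is active.
Cu²⁺ is present, so UlmD is active.
Shikimate is present, so ZorC is inactive.
Glyoxylate is present, so TemQ is active.
With repressor TemQ bound, *sovF* is not transcribed.
So SovF is not produced.
No repressor is bound and UlmD is active, so *dulV* is transcribed.
So DulV is produced and active.
Activator MibU is present, so *rudZ* is transcribed.
So RudZ is produced and active.
No repressor is bound and RudZ is active, so *gorL* is transcribed.
So GorL is produced and active.
With repressor GorL bound, *haxY* is not transcribed.

OFF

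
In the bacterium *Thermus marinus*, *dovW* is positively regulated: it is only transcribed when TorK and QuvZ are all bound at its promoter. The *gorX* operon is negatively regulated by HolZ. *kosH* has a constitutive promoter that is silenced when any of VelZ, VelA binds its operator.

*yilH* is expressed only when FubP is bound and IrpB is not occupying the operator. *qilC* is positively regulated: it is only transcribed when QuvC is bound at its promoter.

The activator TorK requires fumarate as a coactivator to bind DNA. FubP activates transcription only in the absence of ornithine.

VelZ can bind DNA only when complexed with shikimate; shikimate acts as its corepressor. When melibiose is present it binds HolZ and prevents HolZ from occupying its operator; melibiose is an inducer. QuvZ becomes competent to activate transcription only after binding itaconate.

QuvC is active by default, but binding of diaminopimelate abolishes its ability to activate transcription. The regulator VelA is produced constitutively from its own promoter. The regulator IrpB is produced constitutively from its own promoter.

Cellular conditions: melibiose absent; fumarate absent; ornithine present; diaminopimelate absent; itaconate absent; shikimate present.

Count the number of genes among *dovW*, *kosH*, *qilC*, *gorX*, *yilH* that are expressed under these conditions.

1

Fumarate is absent, so TorK is inactive.
Itaconate is absent, so QuvZ is inactive.
Required activator TorK is absent, so *dovW* is not transcribed.
→ *dovW* is OFF.
Shikimate is present, so VelZ is active.
VelA is produced constitutively and is active.
With repressor VelZ bound, *kosH* is not transcribed.
→ *kosH* is OFF.
Diaminopimelate is absent, so QuvC is active.
No repressor is bound and QuvC is active, so *qilC* is transcribed.
→ *qilC* is ON.
Melibiose is absent, so HolZ is active.
With repressor HolZ bound, *gorX* is not transcribed.
→ *gorX* is OFF.
IrpB is produced constitutively and is active.
Ornithine is present, so FubP is inactive.
With repressor IrpB bound, *yilH* is not transcribed.
→ *yilH* is OFF.
1 of the 5 genes is transcribed.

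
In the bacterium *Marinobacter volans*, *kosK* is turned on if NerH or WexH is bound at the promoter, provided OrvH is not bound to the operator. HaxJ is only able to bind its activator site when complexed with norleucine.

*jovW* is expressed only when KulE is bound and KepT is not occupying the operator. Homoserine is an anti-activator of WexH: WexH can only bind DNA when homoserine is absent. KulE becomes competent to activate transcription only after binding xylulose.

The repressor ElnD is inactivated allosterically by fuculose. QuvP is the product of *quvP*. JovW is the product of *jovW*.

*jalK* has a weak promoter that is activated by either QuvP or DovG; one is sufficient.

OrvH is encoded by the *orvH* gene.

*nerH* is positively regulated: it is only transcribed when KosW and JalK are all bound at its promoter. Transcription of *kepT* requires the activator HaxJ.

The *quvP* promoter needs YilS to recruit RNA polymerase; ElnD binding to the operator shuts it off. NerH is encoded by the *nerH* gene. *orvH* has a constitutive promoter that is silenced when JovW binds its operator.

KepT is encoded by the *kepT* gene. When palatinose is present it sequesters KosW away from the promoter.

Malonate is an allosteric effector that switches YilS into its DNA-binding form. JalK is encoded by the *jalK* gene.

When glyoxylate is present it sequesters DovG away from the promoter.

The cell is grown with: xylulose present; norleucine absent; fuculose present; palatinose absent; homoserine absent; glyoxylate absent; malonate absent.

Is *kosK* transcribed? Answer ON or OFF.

Palatinose is absent, so KosW is active.
Malonate is absent, so YilS is inactive.
Fuculose is present, so ElnD is inactive.
Required activator YilS is absent, so *quvP* is not transcribed.
So QuvP is not produced.
Glyoxylate is absent, so DovG is active.
Activator DovG is present, so *jalK* is transcribed.
So JalK is produced and active.
No repressor is bound and KosW and JalK are active, so *nerH* is transcribed.
So NerH is produced and active.
Homoserine is absent, so WexH is active.
Xylulose is present, so KulE is active.
Norleucine is absent, so HaxJ is inactive.
Required activator HaxJ is absent, so *kepT* is not transcribed.
So KepT is not produced.
No repressor is bound and KulE is active, so *jovW* is transcribed.
So JovW is produced and active.
With repressor JovW bound, *orvH* is not transcribed.
So OrvH is not produced.
Activator NerH is present, so *kosK* is transcribed.

ON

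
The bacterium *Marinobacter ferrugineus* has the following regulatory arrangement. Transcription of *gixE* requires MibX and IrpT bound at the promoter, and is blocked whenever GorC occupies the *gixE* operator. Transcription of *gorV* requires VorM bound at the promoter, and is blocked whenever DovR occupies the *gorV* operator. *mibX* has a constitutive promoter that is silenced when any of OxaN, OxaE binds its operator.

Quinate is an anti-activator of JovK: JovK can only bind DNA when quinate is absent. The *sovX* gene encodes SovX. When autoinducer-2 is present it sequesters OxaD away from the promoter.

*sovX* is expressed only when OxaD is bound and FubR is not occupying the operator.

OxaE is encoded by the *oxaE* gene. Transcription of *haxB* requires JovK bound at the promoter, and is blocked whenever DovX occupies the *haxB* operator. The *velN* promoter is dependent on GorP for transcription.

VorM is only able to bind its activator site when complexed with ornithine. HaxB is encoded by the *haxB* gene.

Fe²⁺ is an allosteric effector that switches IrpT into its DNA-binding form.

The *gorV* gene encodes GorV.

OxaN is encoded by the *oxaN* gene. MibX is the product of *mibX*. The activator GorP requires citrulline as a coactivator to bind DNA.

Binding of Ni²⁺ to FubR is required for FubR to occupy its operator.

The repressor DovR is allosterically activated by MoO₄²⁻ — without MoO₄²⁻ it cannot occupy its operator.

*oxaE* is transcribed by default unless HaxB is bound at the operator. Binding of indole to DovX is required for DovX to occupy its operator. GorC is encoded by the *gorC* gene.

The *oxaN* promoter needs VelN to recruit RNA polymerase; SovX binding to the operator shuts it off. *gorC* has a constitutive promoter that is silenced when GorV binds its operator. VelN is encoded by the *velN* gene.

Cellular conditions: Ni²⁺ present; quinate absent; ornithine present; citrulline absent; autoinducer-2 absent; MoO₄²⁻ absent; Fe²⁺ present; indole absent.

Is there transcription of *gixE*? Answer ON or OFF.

ON

Citrulline is absent, so GorP is inactive.
Required activator GorP is absent, so *velN* is not transcribed.
So VelN is not produced.
Ni²⁺ is present, so FubR is active.
Autoinducer-2 is absent, so OxaD is active.
With repressor FubR bound, *sovX* is not transcribed.
So SovX is not produced.
Required activator VelN is absent, so *oxaN* is not transcribed.
So OxaN is not produced.
Indole is absent, so DovX is inactive.
Quinate is absent, so JovK is active.
No repressor is bound and JovK is active, so *haxB* is transcribed.
So HaxB is produced and active.
With repressor HaxB bound, *oxaE* is not transcribed.
So OxaE is not produced.
With no repressor bound, *mibX* is transcribed.
So MibX is produced and active.
MoO₄²⁻ is absent, so DovR is inactive.
Ornithine is present, so VorM is active.
No repressor is bound and VorM is active, so *gorV* is transcribed.
So GorV is produced and active.
With repressor GorV bound, *gorC* is not transcribed.
So GorC is not produced.
Fe²⁺ is present, so IrpT is active.
No repressor is bound and MibX and IrpT are active, so *gixE* is transcribed.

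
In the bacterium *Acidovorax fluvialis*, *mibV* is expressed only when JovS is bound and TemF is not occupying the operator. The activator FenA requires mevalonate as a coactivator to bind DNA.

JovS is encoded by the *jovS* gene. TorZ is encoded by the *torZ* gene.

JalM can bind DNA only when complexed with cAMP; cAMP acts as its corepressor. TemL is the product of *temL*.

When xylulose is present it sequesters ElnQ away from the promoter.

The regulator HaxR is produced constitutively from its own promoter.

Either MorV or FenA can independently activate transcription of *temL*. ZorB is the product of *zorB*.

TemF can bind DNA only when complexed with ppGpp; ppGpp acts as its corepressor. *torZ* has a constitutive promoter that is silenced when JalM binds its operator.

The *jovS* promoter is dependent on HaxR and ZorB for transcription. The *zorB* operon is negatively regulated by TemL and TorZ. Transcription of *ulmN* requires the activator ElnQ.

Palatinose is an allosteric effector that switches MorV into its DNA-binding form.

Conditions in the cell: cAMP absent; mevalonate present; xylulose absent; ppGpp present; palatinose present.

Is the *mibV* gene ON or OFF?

HaxR is produced constitutively and is active.
Palatinose is present, so MorV is active.
Mevalonate is present, so FenA is active.
Activator MorV is present, so *temL* is transcribed.
So TemL is produced and active.
cAMP is absent, so JalM is inactive.
With no repressor bound, *torZ* is transcribed.
So TorZ is produced and active.
With repressor TemL bound, *zorB* is not transcribed.
So ZorB is not produced.
Required activator ZorB is absent, so *jovS* is not transcribed.
So JovS is not produced.
ppGpp is present, so TemF is active.
With repressor TemF bound, *mibV* is not transcribed.

OFF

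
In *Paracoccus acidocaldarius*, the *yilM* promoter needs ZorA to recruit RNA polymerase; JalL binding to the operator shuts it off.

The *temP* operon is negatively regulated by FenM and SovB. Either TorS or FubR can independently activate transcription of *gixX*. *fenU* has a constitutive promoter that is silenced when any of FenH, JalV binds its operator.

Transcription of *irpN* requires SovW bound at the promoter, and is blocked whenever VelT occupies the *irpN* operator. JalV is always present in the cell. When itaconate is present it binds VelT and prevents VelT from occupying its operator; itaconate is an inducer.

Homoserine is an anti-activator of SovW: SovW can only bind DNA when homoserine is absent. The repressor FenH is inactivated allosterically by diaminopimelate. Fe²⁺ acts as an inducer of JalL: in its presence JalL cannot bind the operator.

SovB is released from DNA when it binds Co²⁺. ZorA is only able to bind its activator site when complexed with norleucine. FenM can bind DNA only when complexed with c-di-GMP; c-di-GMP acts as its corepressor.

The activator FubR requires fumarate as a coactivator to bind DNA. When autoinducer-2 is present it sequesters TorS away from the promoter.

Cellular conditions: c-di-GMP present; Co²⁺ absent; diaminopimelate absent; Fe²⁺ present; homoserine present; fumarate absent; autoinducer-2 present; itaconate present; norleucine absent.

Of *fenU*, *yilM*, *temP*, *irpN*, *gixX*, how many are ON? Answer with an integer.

Diaminopimelate is absent, so FenH is active.
JalV is produced constitutively and is active.
With repressor FenH bound, *fenU* is not transcribed.
→ *fenU* is OFF.
Fe²⁺ is present, so JalL is inactive.
Norleucine is absent, so ZorA is inactive.
Required activator ZorA is absent, so *yilM* is not transcribed.
→ *yilM* is OFF.
c-di-GMP is present, so FenM is active.
Co²⁺ is absent, so SovB is active.
With repressor FenM bound, *temP* is not transcribed.
→ *temP* is OFF.
Itaconate is present, so VelT is inactive.
Homoserine is present, so SovW is inactive.
Required activator SovW is absent, so *irpN* is not transcribed.
→ *irpN* is OFF.
Autoinducer-2 is present, so TorS is inactive.
Fumarate is absent, so FubR is inactive.
No activator is available at the *gixX* promoter, so *gixX* is not transcribed.
→ *gixX* is OFF.
0 of the 5 genes are transcribed.

0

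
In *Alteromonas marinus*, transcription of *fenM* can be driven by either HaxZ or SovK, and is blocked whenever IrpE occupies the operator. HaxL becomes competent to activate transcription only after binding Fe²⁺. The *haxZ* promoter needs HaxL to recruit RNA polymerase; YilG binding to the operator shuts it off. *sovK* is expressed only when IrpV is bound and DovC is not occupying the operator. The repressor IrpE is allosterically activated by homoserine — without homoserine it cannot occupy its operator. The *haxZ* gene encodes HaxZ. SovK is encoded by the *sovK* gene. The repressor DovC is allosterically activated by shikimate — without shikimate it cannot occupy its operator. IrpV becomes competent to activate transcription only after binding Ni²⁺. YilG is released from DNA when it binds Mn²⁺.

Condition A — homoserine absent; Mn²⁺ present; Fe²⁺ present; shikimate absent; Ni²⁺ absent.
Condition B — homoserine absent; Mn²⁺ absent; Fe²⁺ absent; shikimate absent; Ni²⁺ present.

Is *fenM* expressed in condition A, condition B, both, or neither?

both

Condition A:
Homoserine is absent, so IrpE is inactive.
Mn²⁺ is present, so YilG is inactive.
Fe²⁺ is present, so HaxL is active.
No repressor is bound and HaxL is active, so *haxZ* is transcribed.
So HaxZ is produced and active.
Shikimate is absent, so DovC is inactive.
Ni²⁺ is absent, so IrpV is inactive.
Required activator IrpV is absent, so *sovK* is not transcribed.
So SovK is not produced.
Activator HaxZ is present, so *fenM* is transcribed.
→ *fenM* is ON in A.
Condition B:
Homoserine is absent, so IrpE is inactive.
Mn²⁺ is absent, so YilG is active.
Fe²⁺ is absent, so HaxL is inactive.
With repressor YilG bound, *haxZ* is not transcribed.
So HaxZ is not produced.
Shikimate is absent, so DovC is inactive.
Ni²⁺ is present, so IrpV is active.
No repressor is bound and IrpV is active, so *sovK* is transcribed.
So SovK is produced and active.
Activator SovK is present, so *fenM* is transcribed.
→ *fenM* is ON in B.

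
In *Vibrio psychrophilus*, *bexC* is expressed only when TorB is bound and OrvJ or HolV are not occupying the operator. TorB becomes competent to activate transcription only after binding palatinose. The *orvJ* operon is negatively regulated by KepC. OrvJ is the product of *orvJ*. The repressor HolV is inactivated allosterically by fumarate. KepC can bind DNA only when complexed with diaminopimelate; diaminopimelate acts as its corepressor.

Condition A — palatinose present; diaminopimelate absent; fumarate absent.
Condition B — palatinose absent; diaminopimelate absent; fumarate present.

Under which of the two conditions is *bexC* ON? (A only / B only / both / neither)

neither

Condition A:
Palatinose is present, so TorB is active.
Diaminopimelate is absent, so KepC is inactive.
With no repressor bound, *orvJ* is transcribed.
So OrvJ is produced and active.
Fumarate is absent, so HolV is active.
With repressor OrvJ bound, *bexC* is not transcribed.
→ *bexC* is OFF in A.
Condition B:
Palatinose is absent, so TorB is inactive.
Diaminopimelate is absent, so KepC is inactive.
With no repressor bound, *orvJ* is transcribed.
So OrvJ is produced and active.
Fumarate is present, so HolV is inactive.
With repressor OrvJ bound, *bexC* is not transcribed.
→ *bexC* is OFF in B.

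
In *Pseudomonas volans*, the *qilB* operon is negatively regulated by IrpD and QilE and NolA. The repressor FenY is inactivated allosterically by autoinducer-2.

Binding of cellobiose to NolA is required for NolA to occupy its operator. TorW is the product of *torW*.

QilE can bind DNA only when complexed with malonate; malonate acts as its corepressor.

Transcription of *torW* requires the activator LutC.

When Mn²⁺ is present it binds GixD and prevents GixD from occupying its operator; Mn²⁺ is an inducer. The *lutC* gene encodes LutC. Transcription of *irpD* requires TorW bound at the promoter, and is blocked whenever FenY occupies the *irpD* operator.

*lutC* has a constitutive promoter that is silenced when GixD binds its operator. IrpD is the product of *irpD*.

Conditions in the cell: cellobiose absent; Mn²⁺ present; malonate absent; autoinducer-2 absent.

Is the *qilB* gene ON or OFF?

Autoinducer-2 is absent, so FenY is active.
Mn²⁺ is present, so GixD is inactive.
With no repressor bound, *lutC* is transcribed.
So LutC is produced and active.
No repressor is bound and LutC is active, so *torW* is transcribed.
So TorW is produced and active.
With repressor FenY bound, *irpD* is not transcribed.
So IrpD is not produced.
Malonate is absent, so QilE is inactive.
Cellobiose is absent, so NolA is inactive.
With no repressor bound, *qilB* is transcribed.

ON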